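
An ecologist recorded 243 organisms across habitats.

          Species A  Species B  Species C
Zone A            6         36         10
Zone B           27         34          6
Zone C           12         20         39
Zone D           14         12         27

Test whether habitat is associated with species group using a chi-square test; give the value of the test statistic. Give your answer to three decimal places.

60.160

Row totals: 52, 67, 71, 53. Column totals: 59, 102, 82. Grand total N = 243.
Expected counts (row total × column total / N):
  Zone A, Species A: 52×59/243 = 12.6255
  Zone A, Species B: 52×102/243 = 21.8272
  Zone A, Species C: 52×82/243 = 17.5473
  Zone B, Species A: 67×59/243 = 16.2675
  Zone B, Species B: 67×102/243 = 28.1235
  Zone B, Species C: 67×82/243 = 22.6091
  Zone C, Species A: 71×59/243 = 17.2387
  Zone C, Species B: 71×102/243 = 29.8025
  Zone C, Species C: 71×82/243 = 23.9588
  Zone D, Species A: 53×59/243 = 12.8683
  Zone D, Species B: 53×102/243 = 22.2469
  Zone D, Species C: 53×82/243 = 17.8848
Contributions (O − E)²/E:
  (6 − 12.6255)²/12.6255 = 3.4769
  (36 − 21.8272)²/21.8272 = 9.2027
  (10 − 17.5473)²/17.5473 = 3.2462
  (27 − 16.2675)²/16.2675 = 7.0808
  (34 − 28.1235)²/28.1235 = 1.2279
  (6 − 22.6091)²/22.6091 = 12.2014
  (12 − 17.2387)²/17.2387 = 1.5920
  (20 − 29.8025)²/29.8025 = 3.2242
  (39 − 23.9588)²/23.9588 = 9.4428
  (14 − 12.8683)²/12.8683 = 0.0995
  (12 − 22.2469)²/22.2469 = 4.7197
  (27 − 17.8848)²/17.8848 = 4.6457
χ² = 3.4769 + 9.2027 + 3.2462 + 7.0808 + 1.2279 + 12.2014 + 1.5920 + 3.2242 + 9.4428 + 0.0995 + 4.7197 + 4.6457 = 60.160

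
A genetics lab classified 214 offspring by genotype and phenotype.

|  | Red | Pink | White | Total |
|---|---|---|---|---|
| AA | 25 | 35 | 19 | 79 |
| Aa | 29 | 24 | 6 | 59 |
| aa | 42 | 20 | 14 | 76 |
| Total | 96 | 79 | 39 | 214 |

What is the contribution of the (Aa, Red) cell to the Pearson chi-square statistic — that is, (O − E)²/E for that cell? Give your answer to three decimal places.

Row total (Aa) = 59; column total (Red) = 96; N = 214.
Expected count E = 59 × 96 / 214 = 26.4673.
Contribution = (O − E)²/E = (29 − 26.4673)² / 26.4673 = 0.242.

0.242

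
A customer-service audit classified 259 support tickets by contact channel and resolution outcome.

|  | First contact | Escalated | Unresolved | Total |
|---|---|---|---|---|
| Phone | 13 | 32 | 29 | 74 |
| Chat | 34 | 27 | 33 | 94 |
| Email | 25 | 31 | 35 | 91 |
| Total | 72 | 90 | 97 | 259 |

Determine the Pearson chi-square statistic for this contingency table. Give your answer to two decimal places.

7.91

Grand total N = 259.
Expected counts (row total × column total / N):
  Phone, First contact: 74×72/259 = 20.571
  Phone, Escalated: 74×90/259 = 25.714
  Phone, Unresolved: 74×97/259 = 27.714
  Chat, First contact: 94×72/259 = 26.131
  Chat, Escalated: 94×90/259 = 32.664
  Chat, Unresolved: 94×97/259 = 35.205
  Email, First contact: 91×72/259 = 25.297
  Email, Escalated: 91×90/259 = 31.622
  Email, Unresolved: 91×97/259 = 34.081
Contributions (O − E)²/E:
  (13 − 20.571)²/20.571 = 2.7864
  (32 − 25.714)²/25.714 = 1.5367
  (29 − 27.714)²/27.714 = 0.0597
  (34 − 26.131)²/26.131 = 2.3696
  (27 − 32.664)²/32.664 = 0.9821
  (33 − 35.205)²/35.205 = 0.1381
  (25 − 25.297)²/25.297 = 0.0035
  (31 − 31.622)²/31.622 = 0.0122
  (35 − 34.081)²/34.081 = 0.0248
χ² = 2.7864 + 1.5367 + 0.0597 + 2.3696 + 0.9821 + 0.1381 + 0.0035 + 0.0122 + 0.0248 = 7.91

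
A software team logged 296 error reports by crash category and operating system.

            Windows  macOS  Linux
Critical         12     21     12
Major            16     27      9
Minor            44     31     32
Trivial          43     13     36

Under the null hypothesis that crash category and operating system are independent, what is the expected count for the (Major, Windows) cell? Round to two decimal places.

20.20

Row total (Major) = 52; column total (Windows) = 115; grand total N = 296.
Expected count = (row total × column total) / N = 52 × 115 / 296 = 20.20.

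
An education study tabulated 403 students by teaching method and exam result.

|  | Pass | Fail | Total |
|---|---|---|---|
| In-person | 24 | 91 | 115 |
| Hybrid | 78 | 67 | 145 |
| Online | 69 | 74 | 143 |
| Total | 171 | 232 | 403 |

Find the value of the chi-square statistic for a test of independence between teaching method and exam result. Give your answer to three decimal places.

Grand total N = 403.
Expected counts (row total × column total / N):
  In-person, Pass: 115×171/403 = 48.7965
  In-person, Fail: 115×232/403 = 66.2035
  Hybrid, Pass: 145×171/403 = 61.5261
  Hybrid, Fail: 145×232/403 = 83.4739
  Online, Pass: 143×171/403 = 60.6774
  Online, Fail: 143×232/403 = 82.3226
Contributions (O − E)²/E:
  (24 − 48.7965)²/48.7965 = 12.6006
  (91 − 66.2035)²/66.2035 = 9.2875
  (78 − 61.5261)²/61.5261 = 4.4110
  (67 − 83.4739)²/83.4739 = 3.2512
  (69 − 60.6774)²/60.6774 = 1.1415
  (74 − 82.3226)²/82.3226 = 0.8414
χ² = 12.6006 + 9.2875 + 4.4110 + 3.2512 + 1.1415 + 0.8414 = 31.533

31.533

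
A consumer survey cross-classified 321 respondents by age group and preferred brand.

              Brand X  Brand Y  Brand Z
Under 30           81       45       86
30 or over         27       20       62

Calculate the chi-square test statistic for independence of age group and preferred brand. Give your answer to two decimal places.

8.31

Row totals: 212, 109. Column totals: 108, 65, 148. Grand total N = 321.
Expected counts (row total × column total / N):
  Under 30, Brand X: 212×108/321 = 71.327
  Under 30, Brand Y: 212×65/321 = 42.928
  Under 30, Brand Z: 212×148/321 = 97.745
  30 or over, Brand X: 109×108/321 = 36.673
  30 or over, Brand Y: 109×65/321 = 22.072
  30 or over, Brand Z: 109×148/321 = 50.255
Contributions (O − E)²/E:
  (81 − 71.327)²/71.327 = 1.3118
  (45 − 42.928)²/42.928 = 0.1000
  (86 − 97.745)²/97.745 = 1.4113
  (27 − 36.673)²/36.673 = 2.5514
  (20 − 22.072)²/22.072 = 0.1945
  (62 − 50.255)²/50.255 = 2.7449
χ² = 1.3118 + 0.1000 + 1.4113 + 2.5514 + 0.1945 + 2.7449 = 8.31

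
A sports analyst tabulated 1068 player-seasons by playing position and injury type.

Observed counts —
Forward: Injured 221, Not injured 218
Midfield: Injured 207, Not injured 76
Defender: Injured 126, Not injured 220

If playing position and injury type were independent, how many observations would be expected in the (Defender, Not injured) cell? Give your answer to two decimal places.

166.52

Row total (Defender) = 346; column total (Not injured) = 514; grand total N = 1068.
Expected count = (row total × column total) / N = 346 × 514 / 1068 = 166.52.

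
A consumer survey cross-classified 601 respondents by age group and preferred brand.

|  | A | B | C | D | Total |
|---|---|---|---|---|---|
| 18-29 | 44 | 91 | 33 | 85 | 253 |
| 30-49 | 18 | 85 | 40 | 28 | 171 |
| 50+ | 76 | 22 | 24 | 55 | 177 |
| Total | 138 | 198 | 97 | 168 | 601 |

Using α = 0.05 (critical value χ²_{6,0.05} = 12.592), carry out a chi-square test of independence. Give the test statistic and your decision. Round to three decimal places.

Grand total N = 601.
Expected counts (row total × column total / N):
  18-29, A: 253×138/601 = 58.09318
  18-29, B: 253×198/601 = 83.35108
  18-29, C: 253×97/601 = 40.83361
  18-29, D: 253×168/601 = 70.72213
  30-49, A: 171×138/601 = 39.26456
  30-49, B: 171×198/601 = 56.33611
  30-49, C: 171×97/601 = 27.59900
  30-49, D: 171×168/601 = 47.80033
  50+, A: 177×138/601 = 40.64226
  50+, B: 177×198/601 = 58.31281
  50+, C: 177×97/601 = 28.56739
  50+, D: 177×168/601 = 49.47754
Contributions (O − E)²/E:
  (44 − 58.09318)²/58.09318 = 3.4190
  (91 − 83.35108)²/83.35108 = 0.7019
  (33 − 40.83361)²/40.83361 = 1.5028
  (85 − 70.72213)²/70.72213 = 2.8825
  (18 − 39.26456)²/39.26456 = 11.5163
  (85 − 56.33611)²/56.33611 = 14.5842
  (40 − 27.59900)²/27.59900 = 5.5721
  (28 − 47.80033)²/47.80033 = 8.2019
  (76 − 40.64226)²/40.64226 = 30.7603
  (22 − 58.31281)²/58.31281 = 22.6129
  (24 − 28.56739)²/28.56739 = 0.7302
  (55 − 49.47754)²/49.47754 = 0.6164
χ² = 3.4190 + 0.7019 + 1.5028 + 2.8825 + 11.5163 + 14.5842 + 5.5721 + 8.2019 + 30.7603 + 22.6129 + 0.7302 + 0.6164 = 103.101
df = (3−1)(4−1) = 6. Since 103.101 > 12.592, reject the null hypothesis of independence at α = 0.05.

103.101; reject H₀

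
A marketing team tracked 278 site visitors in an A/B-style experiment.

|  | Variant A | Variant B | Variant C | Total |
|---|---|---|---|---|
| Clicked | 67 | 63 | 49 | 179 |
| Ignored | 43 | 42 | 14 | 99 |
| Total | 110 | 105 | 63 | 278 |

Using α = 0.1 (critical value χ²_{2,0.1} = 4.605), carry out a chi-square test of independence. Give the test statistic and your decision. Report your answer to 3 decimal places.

Grand total N = 278.
Expected counts (row total × column total / N):
  Clicked, Variant A: 179×110/278 = 70.8273
  Clicked, Variant B: 179×105/278 = 67.6079
  Clicked, Variant C: 179×63/278 = 40.5647
  Ignored, Variant A: 99×110/278 = 39.1727
  Ignored, Variant B: 99×105/278 = 37.3921
  Ignored, Variant C: 99×63/278 = 22.4353
Contributions (O − E)²/E:
  (67 − 70.8273)²/70.8273 = 0.2068
  (63 − 67.6079)²/67.6079 = 0.3141
  (49 − 40.5647)²/40.5647 = 1.7541
  (43 − 39.1727)²/39.1727 = 0.3739
  (42 − 37.3921)²/37.3921 = 0.5678
  (14 − 22.4353)²/22.4353 = 3.1715
χ² = 0.2068 + 0.3141 + 1.7541 + 0.3739 + 0.5678 + 3.1715 = 6.388
df = (2−1)(3−1) = 2. Since 6.388 > 4.605, reject the null hypothesis of independence at α = 0.1.

6.388; reject H₀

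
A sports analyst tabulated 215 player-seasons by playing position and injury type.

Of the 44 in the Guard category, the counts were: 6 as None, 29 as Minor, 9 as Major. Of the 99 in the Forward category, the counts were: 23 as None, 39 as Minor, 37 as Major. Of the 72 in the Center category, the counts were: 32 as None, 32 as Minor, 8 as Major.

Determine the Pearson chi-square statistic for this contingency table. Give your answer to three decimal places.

Row totals: 44, 99, 72. Column totals: 61, 100, 54. Grand total N = 215.
Expected counts (row total × column total / N):
  Guard, None: 44×61/215 = 12.4837
  Guard, Minor: 44×100/215 = 20.4651
  Guard, Major: 44×54/215 = 11.0512
  Forward, None: 99×61/215 = 28.0884
  Forward, Minor: 99×100/215 = 46.0465
  Forward, Major: 99×54/215 = 24.8651
  Center, None: 72×61/215 = 20.4279
  Center, Minor: 72×100/215 = 33.4884
  Center, Major: 72×54/215 = 18.0837
Contributions (O − E)²/E:
  (6 − 12.4837)²/12.4837 = 3.3675
  (29 − 20.4651)²/20.4651 = 3.5595
  (9 − 11.0512)²/11.0512 = 0.3807
  (23 − 28.0884)²/28.0884 = 0.9218
  (39 − 46.0465)²/46.0465 = 1.0783
  (37 − 24.8651)²/24.8651 = 5.9222
  (32 − 20.4279)²/20.4279 = 6.5554
  (32 − 33.4884)²/33.4884 = 0.0662
  (8 − 18.0837)²/18.0837 = 5.6228
χ² = 3.3675 + 3.5595 + 0.3807 + 0.9218 + 1.0783 + 5.9222 + 6.5554 + 0.0662 + 5.6228 = 27.474

27.474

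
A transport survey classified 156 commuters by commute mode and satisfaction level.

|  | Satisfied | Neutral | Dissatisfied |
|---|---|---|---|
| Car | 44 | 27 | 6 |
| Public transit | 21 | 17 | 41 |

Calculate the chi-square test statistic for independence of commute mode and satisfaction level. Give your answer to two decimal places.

Row totals: 77, 79. Column totals: 65, 44, 47. Grand total N = 156.
Expected counts (row total × column total / N):
  Car, Satisfied: 77×65/156 = 32.083
  Car, Neutral: 77×44/156 = 21.718
  Car, Dissatisfied: 77×47/156 = 23.199
  Public transit, Satisfied: 79×65/156 = 32.917
  Public transit, Neutral: 79×44/156 = 22.282
  Public transit, Dissatisfied: 79×47/156 = 23.801
Contributions (O − E)²/E:
  (44 − 32.083)²/32.083 = 4.4265
  (27 − 21.718)²/21.718 = 1.2846
  (6 − 23.199)²/23.199 = 12.7508
  (21 − 32.917)²/32.917 = 4.3143
  (17 − 22.282)²/22.282 = 1.2521
  (41 − 23.801)²/23.801 = 12.4283
χ² = 4.4265 + 1.2846 + 12.7508 + 4.3143 + 1.2521 + 12.4283 = 36.46

36.46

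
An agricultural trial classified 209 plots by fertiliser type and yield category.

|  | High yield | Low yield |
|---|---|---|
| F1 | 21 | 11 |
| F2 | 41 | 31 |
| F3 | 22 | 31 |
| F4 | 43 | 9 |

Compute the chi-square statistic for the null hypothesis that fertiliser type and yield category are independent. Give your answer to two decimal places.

19.49

Row totals: 32, 72, 53, 52. Column totals: 127, 82. Grand total N = 209.
Expected counts (row total × column total / N):
  F1, High yield: 32×127/209 = 19.445
  F1, Low yield: 32×82/209 = 12.555
  F2, High yield: 72×127/209 = 43.751
  F2, Low yield: 72×82/209 = 28.249
  F3, High yield: 53×127/209 = 32.206
  F3, Low yield: 53×82/209 = 20.794
  F4, High yield: 52×127/209 = 31.598
  F4, Low yield: 52×82/209 = 20.402
Contributions (O − E)²/E:
  (21 − 19.445)²/19.445 = 0.1244
  (11 − 12.555)²/12.555 = 0.1926
  (41 − 43.751)²/43.751 = 0.1730
  (31 − 28.249)²/28.249 = 0.2679
  (22 − 32.206)²/32.206 = 3.2343
  (31 − 20.794)²/20.794 = 5.0093
  (43 − 31.598)²/31.598 = 4.1144
  (9 − 20.402)²/20.402 = 6.3722
χ² = 0.1244 + 0.1926 + 0.1730 + 0.2679 + 3.2343 + 5.0093 + 4.1144 + 6.3722 = 19.49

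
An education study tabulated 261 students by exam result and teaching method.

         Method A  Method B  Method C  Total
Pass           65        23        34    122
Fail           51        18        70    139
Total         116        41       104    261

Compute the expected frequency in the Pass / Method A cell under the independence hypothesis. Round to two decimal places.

54.22

Row total (Pass) = 122; column total (Method A) = 116; grand total N = 261.
Expected count = (row total × column total) / N = 122 × 116 / 261 = 54.22.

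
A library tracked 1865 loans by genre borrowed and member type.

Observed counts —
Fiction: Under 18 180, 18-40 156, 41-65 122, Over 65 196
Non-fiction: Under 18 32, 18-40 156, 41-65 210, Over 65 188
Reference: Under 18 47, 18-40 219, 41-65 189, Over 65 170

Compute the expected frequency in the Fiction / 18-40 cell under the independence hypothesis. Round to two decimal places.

Row total (Fiction) = 654; column total (18-40) = 531; grand total N = 1865.
Expected count = (row total × column total) / N = 654 × 531 / 1865 = 186.21.

186.21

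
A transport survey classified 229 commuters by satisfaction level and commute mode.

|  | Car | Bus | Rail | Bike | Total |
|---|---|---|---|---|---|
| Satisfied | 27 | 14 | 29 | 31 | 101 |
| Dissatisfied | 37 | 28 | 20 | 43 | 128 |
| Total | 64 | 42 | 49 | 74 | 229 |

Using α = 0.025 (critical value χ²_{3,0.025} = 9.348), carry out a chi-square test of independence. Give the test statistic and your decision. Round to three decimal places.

Grand total N = 229.
Expected counts (row total × column total / N):
  Satisfied, Car: 101×64/229 = 28.2271
  Satisfied, Bus: 101×42/229 = 18.5240
  Satisfied, Rail: 101×49/229 = 21.6114
  Satisfied, Bike: 101×74/229 = 32.6376
  Dissatisfied, Car: 128×64/229 = 35.7729
  Dissatisfied, Bus: 128×42/229 = 23.4760
  Dissatisfied, Rail: 128×49/229 = 27.3886
  Dissatisfied, Bike: 128×74/229 = 41.3624
Contributions (O − E)²/E:
  (27 − 28.2271)²/28.2271 = 0.0533
  (14 − 18.5240)²/18.5240 = 1.1049
  (29 − 21.6114)²/21.6114 = 2.5260
  (31 − 32.6376)²/32.6376 = 0.0822
  (37 − 35.7729)²/35.7729 = 0.0421
  (28 − 23.4760)²/23.4760 = 0.8718
  (20 − 27.3886)²/27.3886 = 1.9932
  (43 − 41.3624)²/41.3624 = 0.0648
χ² = 0.0533 + 1.1049 + 2.5260 + 0.0822 + 0.0421 + 0.8718 + 1.9932 + 0.0648 = 6.738
df = (2−1)(4−1) = 3. Since 6.738 < 9.348, fail to reject the null hypothesis of independence at α = 0.025.

6.738; fail to reject H₀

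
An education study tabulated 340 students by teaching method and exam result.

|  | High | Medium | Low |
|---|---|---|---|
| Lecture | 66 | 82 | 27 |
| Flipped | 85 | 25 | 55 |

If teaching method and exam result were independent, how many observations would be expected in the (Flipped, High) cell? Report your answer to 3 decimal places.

Row total (Flipped) = 165; column total (High) = 151; grand total N = 340.
Expected count = (row total × column total) / N = 165 × 151 / 340 = 73.279.

73.279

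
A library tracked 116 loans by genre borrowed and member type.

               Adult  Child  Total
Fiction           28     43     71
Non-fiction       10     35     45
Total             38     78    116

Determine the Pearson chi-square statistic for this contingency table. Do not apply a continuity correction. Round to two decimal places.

Grand total N = 116.
Expected counts (row total × column total / N):
  Fiction, Adult: 71×38/116 = 23.2586
  Fiction, Child: 71×78/116 = 47.7414
  Non-fiction, Adult: 45×38/116 = 14.7414
  Non-fiction, Child: 45×78/116 = 30.2586
Contributions (O − E)²/E:
  (28 − 23.2586)²/23.2586 = 0.9666
  (43 − 47.7414)²/47.7414 = 0.4709
  (10 − 14.7414)²/14.7414 = 1.5250
  (35 − 30.2586)²/30.2586 = 0.7430
χ² = 0.9666 + 0.4709 + 1.5250 + 0.7430 = 3.71

3.71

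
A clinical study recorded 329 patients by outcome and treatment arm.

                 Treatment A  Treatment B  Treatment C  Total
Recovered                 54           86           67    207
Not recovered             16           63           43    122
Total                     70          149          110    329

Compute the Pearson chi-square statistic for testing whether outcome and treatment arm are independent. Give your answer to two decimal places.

7.99

Grand total N = 329.
Expected counts (row total × column total / N):
  Recovered, Treatment A: 207×70/329 = 44.043
  Recovered, Treatment B: 207×149/329 = 93.748
  Recovered, Treatment C: 207×110/329 = 69.210
  Not recovered, Treatment A: 122×70/329 = 25.957
  Not recovered, Treatment B: 122×149/329 = 55.252
  Not recovered, Treatment C: 122×110/329 = 40.790
Contributions (O − E)²/E:
  (54 − 44.043)²/44.043 = 2.2510
  (86 − 93.748)²/93.748 = 0.6403
  (67 − 69.210)²/69.210 = 0.0706
  (16 − 25.957)²/25.957 = 3.8195
  (63 − 55.252)²/55.252 = 1.0865
  (43 − 40.790)²/40.790 = 0.1197
χ² = 2.2510 + 0.6403 + 0.0706 + 3.8195 + 1.0865 + 0.1197 = 7.99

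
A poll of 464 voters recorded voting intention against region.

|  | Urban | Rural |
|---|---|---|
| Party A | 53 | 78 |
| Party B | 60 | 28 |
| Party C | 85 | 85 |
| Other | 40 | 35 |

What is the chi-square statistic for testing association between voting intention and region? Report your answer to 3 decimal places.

Row totals: 131, 88, 170, 75. Column totals: 238, 226. Grand total N = 464.
Expected counts (row total × column total / N):
  Party A, Urban: 131×238/464 = 67.1940
  Party A, Rural: 131×226/464 = 63.8060
  Party B, Urban: 88×238/464 = 45.1379
  Party B, Rural: 88×226/464 = 42.8621
  Party C, Urban: 170×238/464 = 87.1983
  Party C, Rural: 170×226/464 = 82.8017
  Other, Urban: 75×238/464 = 38.4698
  Other, Rural: 75×226/464 = 36.5302
Contributions (O − E)²/E:
  (53 − 67.1940)²/67.1940 = 2.9983
  (78 − 63.8060)²/63.8060 = 3.1575
  (60 − 45.1379)²/45.1379 = 4.8935
  (28 − 42.8621)²/42.8621 = 5.1533
  (85 − 87.1983)²/87.1983 = 0.0554
  (85 − 82.8017)²/82.8017 = 0.0584
  (40 − 38.4698)²/38.4698 = 0.0609
  (35 − 36.5302)²/36.5302 = 0.0641
χ² = 2.9983 + 3.1575 + 4.8935 + 5.1533 + 0.0554 + 0.0584 + 0.0609 + 0.0641 = 16.441

16.441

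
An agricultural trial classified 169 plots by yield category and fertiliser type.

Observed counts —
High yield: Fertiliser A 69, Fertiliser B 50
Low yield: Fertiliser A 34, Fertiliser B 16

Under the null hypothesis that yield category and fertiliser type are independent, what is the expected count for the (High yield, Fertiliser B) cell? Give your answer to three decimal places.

46.473

Row total (High yield) = 119; column total (Fertiliser B) = 66; grand total N = 169.
Expected count = (row total × column total) / N = 119 × 66 / 169 = 46.473.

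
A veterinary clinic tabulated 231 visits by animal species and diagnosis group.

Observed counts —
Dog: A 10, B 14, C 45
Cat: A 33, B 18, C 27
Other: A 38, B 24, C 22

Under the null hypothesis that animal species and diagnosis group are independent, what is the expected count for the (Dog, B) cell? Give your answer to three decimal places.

Row total (Dog) = 69; column total (B) = 56; grand total N = 231.
Expected count = (row total × column total) / N = 69 × 56 / 231 = 16.727.

16.727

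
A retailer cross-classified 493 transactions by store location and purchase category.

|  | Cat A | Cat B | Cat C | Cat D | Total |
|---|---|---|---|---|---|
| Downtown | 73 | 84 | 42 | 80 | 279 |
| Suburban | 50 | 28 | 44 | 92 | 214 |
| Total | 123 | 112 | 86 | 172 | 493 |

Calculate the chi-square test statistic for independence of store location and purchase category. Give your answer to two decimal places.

Grand total N = 493.
Expected counts (row total × column total / N):
  Downtown, Cat A: 279×123/493 = 69.609
  Downtown, Cat B: 279×112/493 = 63.383
  Downtown, Cat C: 279×86/493 = 48.669
  Downtown, Cat D: 279×172/493 = 97.339
  Suburban, Cat A: 214×123/493 = 53.391
  Suburban, Cat B: 214×112/493 = 48.617
  Suburban, Cat C: 214×86/493 = 37.331
  Suburban, Cat D: 214×172/493 = 74.661
Contributions (O − E)²/E:
  (73 − 69.609)²/69.609 = 0.1652
  (84 − 63.383)²/63.383 = 6.7062
  (42 − 48.669)²/48.669 = 0.9138
  (80 − 97.339)²/97.339 = 3.0886
  (50 − 53.391)²/53.391 = 0.2154
  (28 − 48.617)²/48.617 = 8.7430
  (44 − 37.331)²/37.331 = 1.1914
  (92 − 74.661)²/74.661 = 4.0267
χ² = 0.1652 + 6.7062 + 0.9138 + 3.0886 + 0.2154 + 8.7430 + 1.1914 + 4.0267 = 25.05

25.05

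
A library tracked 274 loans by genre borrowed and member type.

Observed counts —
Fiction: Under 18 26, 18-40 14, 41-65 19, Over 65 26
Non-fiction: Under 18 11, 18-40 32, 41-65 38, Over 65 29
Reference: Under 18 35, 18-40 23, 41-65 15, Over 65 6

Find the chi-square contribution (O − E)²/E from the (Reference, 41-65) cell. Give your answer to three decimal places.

Row total (Reference) = 79; column total (41-65) = 72; N = 274.
Expected count E = 79 × 72 / 274 = 20.7591.
Contribution = (O − E)²/E = (15 − 20.7591)² / 20.7591 = 1.598.

1.598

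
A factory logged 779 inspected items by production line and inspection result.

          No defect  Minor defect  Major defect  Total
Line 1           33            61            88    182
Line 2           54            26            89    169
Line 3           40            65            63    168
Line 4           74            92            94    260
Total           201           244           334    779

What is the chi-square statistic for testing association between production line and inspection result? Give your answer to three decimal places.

34.786

Grand total N = 779.
Expected counts (row total × column total / N):
  Line 1, No defect: 182×201/779 = 46.9602
  Line 1, Minor defect: 182×244/779 = 57.0064
  Line 1, Major defect: 182×334/779 = 78.0334
  Line 2, No defect: 169×201/779 = 43.6059
  Line 2, Minor defect: 169×244/779 = 52.9345
  Line 2, Major defect: 169×334/779 = 72.4596
  Line 3, No defect: 168×201/779 = 43.3479
  Line 3, Minor defect: 168×244/779 = 52.6213
  Line 3, Major defect: 168×334/779 = 72.0308
  Line 4, No defect: 260×201/779 = 67.0860
  Line 4, Minor defect: 260×244/779 = 81.4377
  Line 4, Major defect: 260×334/779 = 111.4763
Contributions (O − E)²/E:
  (33 − 46.9602)²/46.9602 = 4.1501
  (61 − 57.0064)²/57.0064 = 0.2798
  (88 − 78.0334)²/78.0334 = 1.2730
  (54 − 43.6059)²/43.6059 = 2.4776
  (26 − 52.9345)²/52.9345 = 13.7050
  (89 − 72.4596)²/72.4596 = 3.7757
  (40 − 43.3479)²/43.3479 = 0.2586
  (65 − 52.6213)²/52.6213 = 2.9120
  (63 − 72.0308)²/72.0308 = 1.1322
  (74 − 67.0860)²/67.0860 = 0.7126
  (92 − 81.4377)²/81.4377 = 1.3699
  (94 − 111.4763)²/111.4763 = 2.7398
χ² = 4.1501 + 0.2798 + 1.2730 + 2.4776 + 13.7050 + 3.7757 + 0.2586 + 2.9120 + 1.1322 + 0.7126 + 1.3699 + 2.7398 = 34.786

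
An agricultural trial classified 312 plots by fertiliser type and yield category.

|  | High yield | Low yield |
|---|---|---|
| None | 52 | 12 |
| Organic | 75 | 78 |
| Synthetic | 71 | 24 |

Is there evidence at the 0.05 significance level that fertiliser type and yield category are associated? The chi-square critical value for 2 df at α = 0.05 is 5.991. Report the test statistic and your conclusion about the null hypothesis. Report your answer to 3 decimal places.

27.704; reject H₀

Row totals: 64, 153, 95. Column totals: 198, 114. Grand total N = 312.
Expected counts (row total × column total / N):
  None, High yield: 64×198/312 = 40.61538
  None, Low yield: 64×114/312 = 23.38462
  Organic, High yield: 153×198/312 = 97.09615
  Organic, Low yield: 153×114/312 = 55.90385
  Synthetic, High yield: 95×198/312 = 60.28846
  Synthetic, Low yield: 95×114/312 = 34.71154
Contributions (O − E)²/E:
  (52 − 40.61538)²/40.61538 = 3.1911
  (12 − 23.38462)²/23.38462 = 5.5425
  (75 − 97.09615)²/97.09615 = 5.0284
  (78 − 55.90385)²/55.90385 = 8.7336
  (71 − 60.28846)²/60.28846 = 1.9031
  (24 − 34.71154)²/34.71154 = 3.3054
χ² = 3.1911 + 5.5425 + 5.0284 + 8.7336 + 1.9031 + 3.3054 = 27.704
df = (3−1)(2−1) = 2. Since 27.704 > 5.991, reject the null hypothesis of independence at α = 0.05.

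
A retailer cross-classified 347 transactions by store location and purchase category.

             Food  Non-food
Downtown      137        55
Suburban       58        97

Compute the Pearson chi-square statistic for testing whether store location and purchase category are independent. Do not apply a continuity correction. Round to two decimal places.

Row totals: 192, 155. Column totals: 195, 152. Grand total N = 347.
Expected counts (row total × column total / N):
  Downtown, Food: 192×195/347 = 107.896
  Downtown, Non-food: 192×152/347 = 84.104
  Suburban, Food: 155×195/347 = 87.104
  Suburban, Non-food: 155×152/347 = 67.896
Contributions (O − E)²/E:
  (137 − 107.896)²/107.896 = 7.8505
  (55 − 84.104)²/84.104 = 10.0714
  (58 − 87.104)²/87.104 = 9.7245
  (97 − 67.896)²/67.896 = 12.4756
χ² = 7.8505 + 10.0714 + 9.7245 + 12.4756 = 40.12

40.12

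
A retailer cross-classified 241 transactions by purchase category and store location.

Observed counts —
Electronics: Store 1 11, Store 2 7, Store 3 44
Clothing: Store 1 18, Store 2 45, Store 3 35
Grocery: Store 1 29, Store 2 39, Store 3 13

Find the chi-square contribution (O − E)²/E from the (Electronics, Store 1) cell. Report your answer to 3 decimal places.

Row total (Electronics) = 62; column total (Store 1) = 58; N = 241.
Expected count E = 62 × 58 / 241 = 14.9212.
Contribution = (O − E)²/E = (11 − 14.9212)² / 14.9212 = 1.030.

1.030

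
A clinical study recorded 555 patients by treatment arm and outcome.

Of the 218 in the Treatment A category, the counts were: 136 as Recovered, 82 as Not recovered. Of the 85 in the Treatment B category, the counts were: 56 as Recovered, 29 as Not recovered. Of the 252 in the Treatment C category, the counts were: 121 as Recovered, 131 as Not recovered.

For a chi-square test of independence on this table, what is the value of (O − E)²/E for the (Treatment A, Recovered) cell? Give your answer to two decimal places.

Row total (Treatment A) = 218; column total (Recovered) = 313; N = 555.
Expected count E = 218 × 313 / 555 = 122.944.
Contribution = (O − E)²/E = (136 − 122.944)² / 122.944 = 1.39.

1.39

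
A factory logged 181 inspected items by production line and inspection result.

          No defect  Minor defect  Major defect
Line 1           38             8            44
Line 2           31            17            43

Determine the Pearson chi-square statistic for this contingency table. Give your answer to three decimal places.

Row totals: 90, 91. Column totals: 69, 25, 87. Grand total N = 181.
Expected counts (row total × column total / N):
  Line 1, No defect: 90×69/181 = 34.3094
  Line 1, Minor defect: 90×25/181 = 12.4309
  Line 1, Major defect: 90×87/181 = 43.2597
  Line 2, No defect: 91×69/181 = 34.6906
  Line 2, Minor defect: 91×25/181 = 12.5691
  Line 2, Major defect: 91×87/181 = 43.7403
Contributions (O − E)²/E:
  (38 − 34.3094)²/34.3094 = 0.3970
  (8 − 12.4309)²/12.4309 = 1.5794
  (44 − 43.2597)²/43.2597 = 0.0127
  (31 − 34.6906)²/34.6906 = 0.3926
  (17 − 12.5691)²/12.5691 = 1.5620
  (43 − 43.7403)²/43.7403 = 0.0125
χ² = 0.3970 + 1.5794 + 0.0127 + 0.3926 + 1.5620 + 0.0125 = 3.956

3.956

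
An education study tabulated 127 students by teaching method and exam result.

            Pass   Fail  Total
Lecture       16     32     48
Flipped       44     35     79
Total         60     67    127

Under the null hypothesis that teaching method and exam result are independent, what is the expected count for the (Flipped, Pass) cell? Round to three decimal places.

37.323

Row total (Flipped) = 79; column total (Pass) = 60; grand total N = 127.
Expected count = (row total × column total) / N = 79 × 60 / 127 = 37.323.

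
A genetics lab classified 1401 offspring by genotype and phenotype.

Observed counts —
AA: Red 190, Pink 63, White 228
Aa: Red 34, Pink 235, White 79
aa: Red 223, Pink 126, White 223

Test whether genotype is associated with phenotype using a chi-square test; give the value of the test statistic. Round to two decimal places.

Row totals: 481, 348, 572. Column totals: 447, 424, 530. Grand total N = 1401.
Expected counts (row total × column total / N):
  AA, Red: 481×447/1401 = 153.467
  AA, Pink: 481×424/1401 = 145.570
  AA, White: 481×530/1401 = 181.963
  Aa, Red: 348×447/1401 = 111.032
  Aa, Pink: 348×424/1401 = 105.319
  Aa, White: 348×530/1401 = 131.649
  aa, Red: 572×447/1401 = 182.501
  aa, Pink: 572×424/1401 = 173.111
  aa, White: 572×530/1401 = 216.388
Contributions (O − E)²/E:
  (190 − 153.467)²/153.467 = 8.6967
  (63 − 145.570)²/145.570 = 46.8352
  (228 − 181.963)²/181.963 = 11.6475
  (34 − 111.032)²/111.032 = 53.4434
  (235 − 105.319)²/105.319 = 159.6783
  (79 − 131.649)²/131.649 = 21.0554
  (223 − 182.501)²/182.501 = 8.9872
  (126 − 173.111)²/173.111 = 12.8209
  (223 − 216.388)²/216.388 = 0.2020
χ² = 8.6967 + 46.8352 + 11.6475 + 53.4434 + 159.6783 + 21.0554 + 8.9872 + 12.8209 + 0.2020 = 323.37

323.37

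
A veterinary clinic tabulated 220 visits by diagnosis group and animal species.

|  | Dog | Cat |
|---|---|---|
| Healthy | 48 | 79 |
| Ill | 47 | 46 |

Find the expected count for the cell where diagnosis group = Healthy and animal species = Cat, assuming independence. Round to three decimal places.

Row total (Healthy) = 127; column total (Cat) = 125; grand total N = 220.
Expected count = (row total × column total) / N = 127 × 125 / 220 = 72.159.

72.159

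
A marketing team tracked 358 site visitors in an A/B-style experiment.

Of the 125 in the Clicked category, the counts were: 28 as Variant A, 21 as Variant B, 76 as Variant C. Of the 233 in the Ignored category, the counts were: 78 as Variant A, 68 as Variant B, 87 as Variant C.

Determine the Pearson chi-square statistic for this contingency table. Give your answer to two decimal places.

Row totals: 125, 233. Column totals: 106, 89, 163. Grand total N = 358.
Expected counts (row total × column total / N):
  Clicked, Variant A: 125×106/358 = 37.011
  Clicked, Variant B: 125×89/358 = 31.075
  Clicked, Variant C: 125×163/358 = 56.913
  Ignored, Variant A: 233×106/358 = 68.989
  Ignored, Variant B: 233×89/358 = 57.925
  Ignored, Variant C: 233×163/358 = 106.087
Contributions (O − E)²/E:
  (28 − 37.011)²/37.011 = 2.1939
  (21 − 31.075)²/31.075 = 3.2665
  (76 − 56.913)²/56.913 = 6.4012
  (78 − 68.989)²/68.989 = 1.1770
  (68 − 57.925)²/57.925 = 1.7524
  (87 − 106.087)²/106.087 = 3.4341
χ² = 2.1939 + 3.2665 + 6.4012 + 1.1770 + 1.7524 + 3.4341 = 18.23

18.23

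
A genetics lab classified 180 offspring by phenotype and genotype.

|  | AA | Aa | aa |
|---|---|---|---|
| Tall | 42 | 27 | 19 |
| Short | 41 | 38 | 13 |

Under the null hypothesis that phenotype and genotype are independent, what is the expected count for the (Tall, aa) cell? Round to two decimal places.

Row total (Tall) = 88; column total (aa) = 32; grand total N = 180.
Expected count = (row total × column total) / N = 88 × 32 / 180 = 15.64.

15.64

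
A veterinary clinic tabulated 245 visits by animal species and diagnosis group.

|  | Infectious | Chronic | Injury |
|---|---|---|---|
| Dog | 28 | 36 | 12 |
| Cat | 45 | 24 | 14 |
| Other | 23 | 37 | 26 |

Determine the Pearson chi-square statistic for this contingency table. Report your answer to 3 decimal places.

17.184

Row totals: 76, 83, 86. Column totals: 96, 97, 52. Grand total N = 245.
Expected counts (row total × column total / N):
  Dog, Infectious: 76×96/245 = 29.7796
  Dog, Chronic: 76×97/245 = 30.0898
  Dog, Injury: 76×52/245 = 16.1306
  Cat, Infectious: 83×96/245 = 32.5224
  Cat, Chronic: 83×97/245 = 32.8612
  Cat, Injury: 83×52/245 = 17.6163
  Other, Infectious: 86×96/245 = 33.6980
  Other, Chronic: 86×97/245 = 34.0490
  Other, Injury: 86×52/245 = 18.2531
Contributions (O − E)²/E:
  (28 − 29.7796)²/29.7796 = 0.1063
  (36 − 30.0898)²/30.0898 = 1.1609
  (12 − 16.1306)²/16.1306 = 1.0577
  (45 − 32.5224)²/32.5224 = 4.7872
  (24 − 32.8612)²/32.8612 = 2.3895
  (14 − 17.6163)²/17.6163 = 0.7424
  (23 − 33.6980)²/33.6980 = 3.3963
  (37 − 34.0490)²/34.0490 = 0.2558
  (26 − 18.2531)²/18.2531 = 3.2879
χ² = 0.1063 + 1.1609 + 1.0577 + 4.7872 + 2.3895 + 0.7424 + 3.3963 + 0.2558 + 3.2879 = 17.184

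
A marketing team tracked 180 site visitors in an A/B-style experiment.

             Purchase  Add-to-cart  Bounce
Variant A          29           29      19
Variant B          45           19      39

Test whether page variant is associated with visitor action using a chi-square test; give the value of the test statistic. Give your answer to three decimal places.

8.869

Row totals: 77, 103. Column totals: 74, 48, 58. Grand total N = 180.
Expected counts (row total × column total / N):
  Variant A, Purchase: 77×74/180 = 31.6556
  Variant A, Add-to-cart: 77×48/180 = 20.5333
  Variant A, Bounce: 77×58/180 = 24.8111
  Variant B, Purchase: 103×74/180 = 42.3444
  Variant B, Add-to-cart: 103×48/180 = 27.4667
  Variant B, Bounce: 103×58/180 = 33.1889
Contributions (O − E)²/E:
  (29 − 31.6556)²/31.6556 = 0.2228
  (29 − 20.5333)²/20.5333 = 3.4912
  (19 − 24.8111)²/24.8111 = 1.3610
  (45 − 42.3444)²/42.3444 = 0.1665
  (19 − 27.4667)²/27.4667 = 2.6099
  (39 − 33.1889)²/33.1889 = 1.0175
χ² = 0.2228 + 3.4912 + 1.3610 + 0.1665 + 2.6099 + 1.0175 = 8.869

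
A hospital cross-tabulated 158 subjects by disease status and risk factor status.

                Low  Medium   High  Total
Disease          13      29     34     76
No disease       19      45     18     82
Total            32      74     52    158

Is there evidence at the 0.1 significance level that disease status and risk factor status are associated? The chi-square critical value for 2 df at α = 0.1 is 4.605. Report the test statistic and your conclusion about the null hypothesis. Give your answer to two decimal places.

Grand total N = 158.
Expected counts (row total × column total / N):
  Disease, Low: 76×32/158 = 15.392
  Disease, Medium: 76×74/158 = 35.595
  Disease, High: 76×52/158 = 25.013
  No disease, Low: 82×32/158 = 16.608
  No disease, Medium: 82×74/158 = 38.405
  No disease, High: 82×52/158 = 26.987
Contributions (O − E)²/E:
  (13 − 15.392)²/15.392 = 0.3717
  (29 − 35.595)²/35.595 = 1.2219
  (34 − 25.013)²/25.013 = 3.2290
  (19 − 16.608)²/16.608 = 0.3445
  (45 − 38.405)²/38.405 = 1.1325
  (18 − 26.987)²/26.987 = 2.9928
χ² = 0.3717 + 1.2219 + 3.2290 + 0.3445 + 1.1325 + 2.9928 = 9.29
df = (2−1)(3−1) = 2. Since 9.29 > 4.605, reject the null hypothesis of independence at α = 0.1.

9.29; reject H₀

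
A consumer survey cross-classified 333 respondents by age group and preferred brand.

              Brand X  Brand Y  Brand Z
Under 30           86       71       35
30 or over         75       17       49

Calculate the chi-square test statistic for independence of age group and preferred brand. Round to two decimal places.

29.09

Row totals: 192, 141. Column totals: 161, 88, 84. Grand total N = 333.
Expected counts (row total × column total / N):
  Under 30, Brand X: 192×161/333 = 92.829
  Under 30, Brand Y: 192×88/333 = 50.739
  Under 30, Brand Z: 192×84/333 = 48.432
  30 or over, Brand X: 141×161/333 = 68.171
  30 or over, Brand Y: 141×88/333 = 37.261
  30 or over, Brand Z: 141×84/333 = 35.568
Contributions (O − E)²/E:
  (86 − 92.829)²/92.829 = 0.5024
  (71 − 50.739)²/50.739 = 8.0906
  (35 − 48.432)²/48.432 = 3.7252
  (75 − 68.171)²/68.171 = 0.6841
  (17 − 37.261)²/37.261 = 11.0171
  (49 − 35.568)²/35.568 = 5.0725
χ² = 0.5024 + 8.0906 + 3.7252 + 0.6841 + 11.0171 + 5.0725 = 29.09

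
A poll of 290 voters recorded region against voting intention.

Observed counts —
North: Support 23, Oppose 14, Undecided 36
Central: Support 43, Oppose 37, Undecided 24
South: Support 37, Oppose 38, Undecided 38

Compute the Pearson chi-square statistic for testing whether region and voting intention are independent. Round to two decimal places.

14.59

Row totals: 73, 104, 113. Column totals: 103, 89, 98. Grand total N = 290.
Expected counts (row total × column total / N):
  North, Support: 73×103/290 = 25.928
  North, Oppose: 73×89/290 = 22.403
  North, Undecided: 73×98/290 = 24.669
  Central, Support: 104×103/290 = 36.938
  Central, Oppose: 104×89/290 = 31.917
  Central, Undecided: 104×98/290 = 35.145
  South, Support: 113×103/290 = 40.134
  South, Oppose: 113×89/290 = 34.679
  South, Undecided: 113×98/290 = 38.186
Contributions (O − E)²/E:
  (23 − 25.928)²/25.928 = 0.3307
  (14 − 22.403)²/22.403 = 3.1518
  (36 − 24.669)²/24.669 = 5.2046
  (43 − 36.938)²/36.938 = 0.9949
  (37 − 31.917)²/31.917 = 0.8095
  (24 − 35.145)²/35.145 = 3.5342
  (37 − 40.134)²/40.134 = 0.2447
  (38 − 34.679)²/34.679 = 0.3180
  (38 − 38.186)²/38.186 = 0.0009
χ² = 0.3307 + 3.1518 + 5.2046 + 0.9949 + 0.8095 + 3.5342 + 0.2447 + 0.3180 + 0.0009 = 14.59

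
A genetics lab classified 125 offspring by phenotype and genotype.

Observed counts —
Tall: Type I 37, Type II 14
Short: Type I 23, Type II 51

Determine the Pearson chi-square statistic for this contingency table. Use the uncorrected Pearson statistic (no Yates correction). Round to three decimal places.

Row totals: 51, 74. Column totals: 60, 65. Grand total N = 125.
Expected counts (row total × column total / N):
  Tall, Type I: 51×60/125 = 24.4800
  Tall, Type II: 51×65/125 = 26.5200
  Short, Type I: 74×60/125 = 35.5200
  Short, Type II: 74×65/125 = 38.4800
Contributions (O − E)²/E:
  (37 − 24.4800)²/24.4800 = 6.4032
  (14 − 26.5200)²/26.5200 = 5.9106
  (23 − 35.5200)²/35.5200 = 4.4130
  (51 − 38.4800)²/38.4800 = 4.0736
χ² = 6.4032 + 5.9106 + 4.4130 + 4.0736 = 20.800

20.800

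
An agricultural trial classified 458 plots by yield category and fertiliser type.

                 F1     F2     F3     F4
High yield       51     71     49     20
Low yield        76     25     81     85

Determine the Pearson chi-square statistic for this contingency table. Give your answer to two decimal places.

Row totals: 191, 267. Column totals: 127, 96, 130, 105. Grand total N = 458.
Expected counts (row total × column total / N):
  High yield, F1: 191×127/458 = 52.9629
  High yield, F2: 191×96/458 = 40.0349
  High yield, F3: 191×130/458 = 54.2140
  High yield, F4: 191×105/458 = 43.7882
  Low yield, F1: 267×127/458 = 74.0371
  Low yield, F2: 267×96/458 = 55.9651
  Low yield, F3: 267×130/458 = 75.7860
  Low yield, F4: 267×105/458 = 61.2118
Contributions (O − E)²/E:
  (51 − 52.9629)²/52.9629 = 0.0727
  (71 − 40.0349)²/40.0349 = 23.9500
  (49 − 54.2140)²/54.2140 = 0.5015
  (20 − 43.7882)²/43.7882 = 12.9231
  (76 − 74.0371)²/74.0371 = 0.0520
  (25 − 55.9651)²/55.9651 = 17.1328
  (81 − 75.7860)²/75.7860 = 0.3587
  (85 − 61.2118)²/61.2118 = 9.2446
χ² = 0.0727 + 23.9500 + 0.5015 + 12.9231 + 0.0520 + 17.1328 + 0.3587 + 9.2446 = 64.24

64.24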